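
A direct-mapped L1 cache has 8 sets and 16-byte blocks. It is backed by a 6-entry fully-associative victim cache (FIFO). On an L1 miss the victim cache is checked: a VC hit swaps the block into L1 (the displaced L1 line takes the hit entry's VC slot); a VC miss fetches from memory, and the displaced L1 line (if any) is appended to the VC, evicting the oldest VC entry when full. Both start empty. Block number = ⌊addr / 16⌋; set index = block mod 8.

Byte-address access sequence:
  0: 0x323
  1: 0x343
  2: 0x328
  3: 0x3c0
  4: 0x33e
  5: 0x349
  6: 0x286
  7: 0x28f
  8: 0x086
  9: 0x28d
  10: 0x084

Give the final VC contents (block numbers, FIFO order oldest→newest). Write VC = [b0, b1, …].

VC = [60, 40]

#0 0x323→b50/s2 MISS; vc=[]
#1 0x343→b52/s4 MISS; vc=[]
#2 0x328→b50/s2 L1-HIT; vc=[]
#3 0x3c0→b60/s4 MISS; vc=[52]
#4 0x33e→b51/s3 MISS; vc=[52]
#5 0x349→b52/s4 VC-HIT; vc=[60]
#6 0x286→b40/s0 MISS; vc=[60]
#7 0x28f→b40/s0 L1-HIT; vc=[60]
#8 0x86→b8/s0 MISS; vc=[60,40]
#9 0x28d→b40/s0 VC-HIT; vc=[60,8]
#10 0x84→b8/s0 VC-HIT; vc=[60,40]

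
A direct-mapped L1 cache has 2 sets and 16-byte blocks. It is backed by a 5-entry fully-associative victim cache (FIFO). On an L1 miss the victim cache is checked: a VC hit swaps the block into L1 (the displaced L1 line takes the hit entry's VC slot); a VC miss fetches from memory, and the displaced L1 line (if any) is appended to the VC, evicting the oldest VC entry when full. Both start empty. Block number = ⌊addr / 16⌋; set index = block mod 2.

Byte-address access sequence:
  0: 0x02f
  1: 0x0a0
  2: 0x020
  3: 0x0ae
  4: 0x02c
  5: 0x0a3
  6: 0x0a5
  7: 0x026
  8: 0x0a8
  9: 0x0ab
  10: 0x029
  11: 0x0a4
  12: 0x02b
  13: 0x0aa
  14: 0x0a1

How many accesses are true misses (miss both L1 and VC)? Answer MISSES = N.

MISSES = 2

#0 0x2f→b2/s0 MISS; vc=[]
#1 0xa0→b10/s0 MISS; vc=[2]
#2 0x20→b2/s0 VC-HIT; vc=[10]
#3 0xae→b10/s0 VC-HIT; vc=[2]
#4 0x2c→b2/s0 VC-HIT; vc=[10]
#5 0xa3→b10/s0 VC-HIT; vc=[2]
#6 0xa5→b10/s0 L1-HIT; vc=[2]
#7 0x26→b2/s0 VC-HIT; vc=[10]
#8 0xa8→b10/s0 VC-HIT; vc=[2]
#9 0xab→b10/s0 L1-HIT; vc=[2]
#10 0x29→b2/s0 VC-HIT; vc=[10]
#11 0xa4→b10/s0 VC-HIT; vc=[2]
#12 0x2b→b2/s0 VC-HIT; vc=[10]
#13 0xaa→b10/s0 VC-HIT; vc=[2]
#14 0xa1→b10/s0 L1-HIT; vc=[2]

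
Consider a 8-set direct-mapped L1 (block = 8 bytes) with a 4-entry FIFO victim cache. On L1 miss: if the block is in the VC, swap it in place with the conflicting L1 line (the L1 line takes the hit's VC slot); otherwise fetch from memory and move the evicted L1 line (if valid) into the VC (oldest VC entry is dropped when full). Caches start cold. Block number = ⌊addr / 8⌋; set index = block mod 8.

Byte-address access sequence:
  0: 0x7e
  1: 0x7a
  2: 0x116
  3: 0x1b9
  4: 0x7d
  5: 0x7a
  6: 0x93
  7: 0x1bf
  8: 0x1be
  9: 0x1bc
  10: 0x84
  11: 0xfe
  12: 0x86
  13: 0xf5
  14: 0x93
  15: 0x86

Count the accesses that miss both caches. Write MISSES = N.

MISSES = 7

0: 0x7e (blk 15, set 7) → MISS  vc=[]
1: 0x7a (blk 15, set 7) → L1-HIT  vc=[]
2: 0x116 (blk 34, set 2) → MISS  vc=[]
3: 0x1b9 (blk 55, set 7) → MISS  vc=[15]
4: 0x7d (blk 15, set 7) → VC-HIT  vc=[55]
5: 0x7a (blk 15, set 7) → L1-HIT  vc=[55]
6: 0x93 (blk 18, set 2) → MISS  vc=[55, 34]
7: 0x1bf (blk 55, set 7) → VC-HIT  vc=[15, 34]
8: 0x1be (blk 55, set 7) → L1-HIT  vc=[15, 34]
9: 0x1bc (blk 55, set 7) → L1-HIT  vc=[15, 34]
10: 0x84 (blk 16, set 0) → MISS  vc=[15, 34]
11: 0xfe (blk 31, set 7) → MISS  vc=[15, 34, 55]
12: 0x86 (blk 16, set 0) → L1-HIT  vc=[15, 34, 55]
13: 0xf5 (blk 30, set 6) → MISS  vc=[15, 34, 55]
14: 0x93 (blk 18, set 2) → L1-HIT  vc=[15, 34, 55]
15: 0x86 (blk 16, set 0) → L1-HIT  vc=[15, 34, 55]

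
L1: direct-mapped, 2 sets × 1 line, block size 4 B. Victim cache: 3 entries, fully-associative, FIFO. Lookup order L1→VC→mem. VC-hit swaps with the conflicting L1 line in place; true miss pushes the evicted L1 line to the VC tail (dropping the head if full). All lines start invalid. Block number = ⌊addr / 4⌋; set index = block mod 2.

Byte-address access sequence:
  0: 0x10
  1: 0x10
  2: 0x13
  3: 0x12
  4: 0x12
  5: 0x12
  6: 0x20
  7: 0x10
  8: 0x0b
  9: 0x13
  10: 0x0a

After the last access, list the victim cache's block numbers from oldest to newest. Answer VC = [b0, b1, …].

VC = [8, 4]

#0 0x10→b4/s0 MISS; vc=[]
#1 0x10→b4/s0 L1-HIT; vc=[]
#2 0x13→b4/s0 L1-HIT; vc=[]
#3 0x12→b4/s0 L1-HIT; vc=[]
#4 0x12→b4/s0 L1-HIT; vc=[]
#5 0x12→b4/s0 L1-HIT; vc=[]
#6 0x20→b8/s0 MISS; vc=[4]
#7 0x10→b4/s0 VC-HIT; vc=[8]
#8 0xb→b2/s0 MISS; vc=[8,4]
#9 0x13→b4/s0 VC-HIT; vc=[8,2]
#10 0xa→b2/s0 VC-HIT; vc=[8,4]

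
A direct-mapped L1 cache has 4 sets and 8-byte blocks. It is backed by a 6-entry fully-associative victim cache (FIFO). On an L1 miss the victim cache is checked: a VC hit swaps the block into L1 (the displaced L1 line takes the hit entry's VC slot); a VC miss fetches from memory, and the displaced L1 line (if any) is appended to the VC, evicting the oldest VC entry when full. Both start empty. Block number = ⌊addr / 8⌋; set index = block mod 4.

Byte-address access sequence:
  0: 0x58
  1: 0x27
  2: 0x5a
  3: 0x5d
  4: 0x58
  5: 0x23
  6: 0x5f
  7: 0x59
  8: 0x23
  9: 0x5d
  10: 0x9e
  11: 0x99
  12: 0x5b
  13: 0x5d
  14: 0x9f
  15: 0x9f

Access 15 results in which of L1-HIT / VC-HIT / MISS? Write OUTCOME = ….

OUTCOME = L1-HIT

#0 0x58→b11/s3 MISS; vc=[]
#1 0x27→b4/s0 MISS; vc=[]
#2 0x5a→b11/s3 L1-HIT; vc=[]
#3 0x5d→b11/s3 L1-HIT; vc=[]
#4 0x58→b11/s3 L1-HIT; vc=[]
#5 0x23→b4/s0 L1-HIT; vc=[]
#6 0x5f→b11/s3 L1-HIT; vc=[]
#7 0x59→b11/s3 L1-HIT; vc=[]
#8 0x23→b4/s0 L1-HIT; vc=[]
#9 0x5d→b11/s3 L1-HIT; vc=[]
#10 0x9e→b19/s3 MISS; vc=[11]
#11 0x99→b19/s3 L1-HIT; vc=[11]
#12 0x5b→b11/s3 VC-HIT; vc=[19]
#13 0x5d→b11/s3 L1-HIT; vc=[19]
#14 0x9f→b19/s3 VC-HIT; vc=[11]
#15 0x9f→b19/s3 L1-HIT; vc=[11]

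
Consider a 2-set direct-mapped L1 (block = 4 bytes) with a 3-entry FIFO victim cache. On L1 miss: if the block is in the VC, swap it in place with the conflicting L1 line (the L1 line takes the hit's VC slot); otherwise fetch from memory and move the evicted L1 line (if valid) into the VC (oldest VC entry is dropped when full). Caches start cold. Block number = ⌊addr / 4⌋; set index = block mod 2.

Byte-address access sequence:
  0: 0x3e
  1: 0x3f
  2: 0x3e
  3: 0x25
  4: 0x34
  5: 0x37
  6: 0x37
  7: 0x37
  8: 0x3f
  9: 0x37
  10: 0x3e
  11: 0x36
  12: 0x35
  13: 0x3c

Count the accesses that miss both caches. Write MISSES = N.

  [0] addr=0x3e blk=15 s=1: MISS | VC []
  [1] addr=0x3f blk=15 s=1: L1-HIT | VC []
  [2] addr=0x3e blk=15 s=1: L1-HIT | VC []
  [3] addr=0x25 blk=9 s=1: MISS | VC [15]
  [4] addr=0x34 blk=13 s=1: MISS | VC [15, 9]
  [5] addr=0x37 blk=13 s=1: L1-HIT | VC [15, 9]
  [6] addr=0x37 blk=13 s=1: L1-HIT | VC [15, 9]
  [7] addr=0x37 blk=13 s=1: L1-HIT | VC [15, 9]
  [8] addr=0x3f blk=15 s=1: VC-HIT | VC [13, 9]
  [9] addr=0x37 blk=13 s=1: VC-HIT | VC [15, 9]
  [10] addr=0x3e blk=15 s=1: VC-HIT | VC [13, 9]
  [11] addr=0x36 blk=13 s=1: VC-HIT | VC [15, 9]
  [12] addr=0x35 blk=13 s=1: L1-HIT | VC [15, 9]
  [13] addr=0x3c blk=15 s=1: VC-HIT | VC [13, 9]

MISSES = 3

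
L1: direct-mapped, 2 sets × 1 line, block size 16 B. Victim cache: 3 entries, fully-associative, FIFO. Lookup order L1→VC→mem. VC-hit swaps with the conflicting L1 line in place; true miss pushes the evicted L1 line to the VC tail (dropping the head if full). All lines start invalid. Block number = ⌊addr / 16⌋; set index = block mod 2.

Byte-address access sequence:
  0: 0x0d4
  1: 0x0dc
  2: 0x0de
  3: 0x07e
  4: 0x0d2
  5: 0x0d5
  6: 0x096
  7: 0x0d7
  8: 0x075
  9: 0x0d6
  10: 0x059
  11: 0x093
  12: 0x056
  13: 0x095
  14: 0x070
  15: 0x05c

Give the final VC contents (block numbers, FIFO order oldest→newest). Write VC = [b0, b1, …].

  [0] addr=0xd4 blk=13 s=1: MISS | VC []
  [1] addr=0xdc blk=13 s=1: L1-HIT | VC []
  [2] addr=0xde blk=13 s=1: L1-HIT | VC []
  [3] addr=0x7e blk=7 s=1: MISS | VC [13]
  [4] addr=0xd2 blk=13 s=1: VC-HIT | VC [7]
  [5] addr=0xd5 blk=13 s=1: L1-HIT | VC [7]
  [6] addr=0x96 blk=9 s=1: MISS | VC [7, 13]
  [7] addr=0xd7 blk=13 s=1: VC-HIT | VC [7, 9]
  [8] addr=0x75 blk=7 s=1: VC-HIT | VC [13, 9]
  [9] addr=0xd6 blk=13 s=1: VC-HIT | VC [7, 9]
  [10] addr=0x59 blk=5 s=1: MISS | VC [7, 9, 13]
  [11] addr=0x93 blk=9 s=1: VC-HIT | VC [7, 5, 13]
  [12] addr=0x56 blk=5 s=1: VC-HIT | VC [7, 9, 13]
  [13] addr=0x95 blk=9 s=1: VC-HIT | VC [7, 5, 13]
  [14] addr=0x70 blk=7 s=1: VC-HIT | VC [9, 5, 13]
  [15] addr=0x5c blk=5 s=1: VC-HIT | VC [9, 7, 13]

VC = [9, 7, 13]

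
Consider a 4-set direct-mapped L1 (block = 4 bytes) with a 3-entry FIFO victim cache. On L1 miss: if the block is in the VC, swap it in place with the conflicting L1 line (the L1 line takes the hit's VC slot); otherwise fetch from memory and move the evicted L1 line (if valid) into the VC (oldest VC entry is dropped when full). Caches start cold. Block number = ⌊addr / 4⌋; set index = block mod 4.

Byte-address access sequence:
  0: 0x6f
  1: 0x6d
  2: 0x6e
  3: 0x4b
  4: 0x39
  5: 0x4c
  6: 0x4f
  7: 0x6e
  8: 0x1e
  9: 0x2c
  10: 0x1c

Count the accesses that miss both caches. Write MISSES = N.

#0 0x6f→b27/s3 MISS; vc=[]
#1 0x6d→b27/s3 L1-HIT; vc=[]
#2 0x6e→b27/s3 L1-HIT; vc=[]
#3 0x4b→b18/s2 MISS; vc=[]
#4 0x39→b14/s2 MISS; vc=[18]
#5 0x4c→b19/s3 MISS; vc=[18,27]
#6 0x4f→b19/s3 L1-HIT; vc=[18,27]
#7 0x6e→b27/s3 VC-HIT; vc=[18,19]
#8 0x1e→b7/s3 MISS; vc=[18,19,27]
#9 0x2c→b11/s3 MISS; vc=[19,27,7]
#10 0x1c→b7/s3 VC-HIT; vc=[19,27,11]

MISSES = 6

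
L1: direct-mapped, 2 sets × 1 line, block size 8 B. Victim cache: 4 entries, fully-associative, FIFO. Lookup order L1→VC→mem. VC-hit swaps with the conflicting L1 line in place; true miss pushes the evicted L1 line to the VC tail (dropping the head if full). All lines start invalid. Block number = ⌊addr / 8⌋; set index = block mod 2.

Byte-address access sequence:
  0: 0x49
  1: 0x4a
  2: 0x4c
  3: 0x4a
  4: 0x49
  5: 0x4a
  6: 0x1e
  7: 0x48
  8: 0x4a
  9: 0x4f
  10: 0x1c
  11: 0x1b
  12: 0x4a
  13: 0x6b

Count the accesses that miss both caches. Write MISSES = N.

#0 0x49→b9/s1 MISS; vc=[]
#1 0x4a→b9/s1 L1-HIT; vc=[]
#2 0x4c→b9/s1 L1-HIT; vc=[]
#3 0x4a→b9/s1 L1-HIT; vc=[]
#4 0x49→b9/s1 L1-HIT; vc=[]
#5 0x4a→b9/s1 L1-HIT; vc=[]
#6 0x1e→b3/s1 MISS; vc=[9]
#7 0x48→b9/s1 VC-HIT; vc=[3]
#8 0x4a→b9/s1 L1-HIT; vc=[3]
#9 0x4f→b9/s1 L1-HIT; vc=[3]
#10 0x1c→b3/s1 VC-HIT; vc=[9]
#11 0x1b→b3/s1 L1-HIT; vc=[9]
#12 0x4a→b9/s1 VC-HIT; vc=[3]
#13 0x6b→b13/s1 MISS; vc=[3,9]

MISSES = 3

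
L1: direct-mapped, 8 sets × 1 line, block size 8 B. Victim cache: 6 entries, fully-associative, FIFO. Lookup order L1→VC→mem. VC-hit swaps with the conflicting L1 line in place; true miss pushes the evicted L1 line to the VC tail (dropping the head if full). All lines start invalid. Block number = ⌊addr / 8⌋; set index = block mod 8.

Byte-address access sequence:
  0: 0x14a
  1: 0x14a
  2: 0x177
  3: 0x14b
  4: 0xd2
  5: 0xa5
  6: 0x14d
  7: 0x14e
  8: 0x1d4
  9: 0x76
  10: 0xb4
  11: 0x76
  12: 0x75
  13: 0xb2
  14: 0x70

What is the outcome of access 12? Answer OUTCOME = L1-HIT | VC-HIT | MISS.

OUTCOME = L1-HIT

#0 0x14a→b41/s1 MISS; vc=[]
#1 0x14a→b41/s1 L1-HIT; vc=[]
#2 0x177→b46/s6 MISS; vc=[]
#3 0x14b→b41/s1 L1-HIT; vc=[]
#4 0xd2→b26/s2 MISS; vc=[]
#5 0xa5→b20/s4 MISS; vc=[]
#6 0x14d→b41/s1 L1-HIT; vc=[]
#7 0x14e→b41/s1 L1-HIT; vc=[]
#8 0x1d4→b58/s2 MISS; vc=[26]
#9 0x76→b14/s6 MISS; vc=[26,46]
#10 0xb4→b22/s6 MISS; vc=[26,46,14]
#11 0x76→b14/s6 VC-HIT; vc=[26,46,22]
#12 0x75→b14/s6 L1-HIT; vc=[26,46,22]
#13 0xb2→b22/s6 VC-HIT; vc=[26,46,14]
#14 0x70→b14/s6 VC-HIT; vc=[26,46,22]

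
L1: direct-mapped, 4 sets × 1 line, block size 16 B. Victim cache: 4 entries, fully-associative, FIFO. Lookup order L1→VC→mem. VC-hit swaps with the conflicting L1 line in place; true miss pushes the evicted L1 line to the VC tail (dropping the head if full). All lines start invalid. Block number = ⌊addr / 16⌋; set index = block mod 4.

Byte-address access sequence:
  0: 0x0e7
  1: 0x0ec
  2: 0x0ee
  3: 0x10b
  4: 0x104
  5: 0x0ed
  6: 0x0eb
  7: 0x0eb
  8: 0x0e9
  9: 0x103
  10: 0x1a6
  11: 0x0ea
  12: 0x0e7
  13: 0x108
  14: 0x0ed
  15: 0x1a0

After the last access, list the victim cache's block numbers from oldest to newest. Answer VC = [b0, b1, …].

0: 0xe7 (blk 14, set 2) → MISS  vc=[]
1: 0xec (blk 14, set 2) → L1-HIT  vc=[]
2: 0xee (blk 14, set 2) → L1-HIT  vc=[]
3: 0x10b (blk 16, set 0) → MISS  vc=[]
4: 0x104 (blk 16, set 0) → L1-HIT  vc=[]
5: 0xed (blk 14, set 2) → L1-HIT  vc=[]
6: 0xeb (blk 14, set 2) → L1-HIT  vc=[]
7: 0xeb (blk 14, set 2) → L1-HIT  vc=[]
8: 0xe9 (blk 14, set 2) → L1-HIT  vc=[]
9: 0x103 (blk 16, set 0) → L1-HIT  vc=[]
10: 0x1a6 (blk 26, set 2) → MISS  vc=[14]
11: 0xea (blk 14, set 2) → VC-HIT  vc=[26]
12: 0xe7 (blk 14, set 2) → L1-HIT  vc=[26]
13: 0x108 (blk 16, set 0) → L1-HIT  vc=[26]
14: 0xed (blk 14, set 2) → L1-HIT  vc=[26]
15: 0x1a0 (blk 26, set 2) → VC-HIT  vc=[14]

VC = [14]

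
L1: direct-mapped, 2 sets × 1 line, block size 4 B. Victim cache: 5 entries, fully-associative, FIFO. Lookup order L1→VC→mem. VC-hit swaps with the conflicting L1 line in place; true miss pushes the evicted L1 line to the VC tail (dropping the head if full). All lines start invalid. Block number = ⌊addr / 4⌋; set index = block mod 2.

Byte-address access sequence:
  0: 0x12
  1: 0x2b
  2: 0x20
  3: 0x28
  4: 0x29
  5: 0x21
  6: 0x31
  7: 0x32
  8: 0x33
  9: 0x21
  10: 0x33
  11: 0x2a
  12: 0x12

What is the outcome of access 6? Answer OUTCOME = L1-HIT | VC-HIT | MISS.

OUTCOME = MISS

#0 0x12→b4/s0 MISS; vc=[]
#1 0x2b→b10/s0 MISS; vc=[4]
#2 0x20→b8/s0 MISS; vc=[4,10]
#3 0x28→b10/s0 VC-HIT; vc=[4,8]
#4 0x29→b10/s0 L1-HIT; vc=[4,8]
#5 0x21→b8/s0 VC-HIT; vc=[4,10]
#6 0x31→b12/s0 MISS; vc=[4,10,8]
#7 0x32→b12/s0 L1-HIT; vc=[4,10,8]
#8 0x33→b12/s0 L1-HIT; vc=[4,10,8]
#9 0x21→b8/s0 VC-HIT; vc=[4,10,12]
#10 0x33→b12/s0 VC-HIT; vc=[4,10,8]
#11 0x2a→b10/s0 VC-HIT; vc=[4,12,8]
#12 0x12→b4/s0 VC-HIT; vc=[10,12,8]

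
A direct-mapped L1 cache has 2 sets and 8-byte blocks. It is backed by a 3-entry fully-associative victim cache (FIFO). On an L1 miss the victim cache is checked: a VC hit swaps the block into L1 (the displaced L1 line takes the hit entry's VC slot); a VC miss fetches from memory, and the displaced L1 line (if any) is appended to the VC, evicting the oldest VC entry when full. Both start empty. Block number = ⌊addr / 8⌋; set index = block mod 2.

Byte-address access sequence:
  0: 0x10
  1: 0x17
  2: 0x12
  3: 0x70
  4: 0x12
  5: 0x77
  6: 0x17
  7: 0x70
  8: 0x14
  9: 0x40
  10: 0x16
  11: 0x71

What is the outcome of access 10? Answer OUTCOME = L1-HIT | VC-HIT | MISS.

OUTCOME = VC-HIT

  [0] addr=0x10 blk=2 s=0: MISS | VC []
  [1] addr=0x17 blk=2 s=0: L1-HIT | VC []
  [2] addr=0x12 blk=2 s=0: L1-HIT | VC []
  [3] addr=0x70 blk=14 s=0: MISS | VC [2]
  [4] addr=0x12 blk=2 s=0: VC-HIT | VC [14]
  [5] addr=0x77 blk=14 s=0: VC-HIT | VC [2]
  [6] addr=0x17 blk=2 s=0: VC-HIT | VC [14]
  [7] addr=0x70 blk=14 s=0: VC-HIT | VC [2]
  [8] addr=0x14 blk=2 s=0: VC-HIT | VC [14]
  [9] addr=0x40 blk=8 s=0: MISS | VC [14, 2]
  [10] addr=0x16 blk=2 s=0: VC-HIT | VC [14, 8]
  [11] addr=0x71 blk=14 s=0: VC-HIT | VC [2, 8]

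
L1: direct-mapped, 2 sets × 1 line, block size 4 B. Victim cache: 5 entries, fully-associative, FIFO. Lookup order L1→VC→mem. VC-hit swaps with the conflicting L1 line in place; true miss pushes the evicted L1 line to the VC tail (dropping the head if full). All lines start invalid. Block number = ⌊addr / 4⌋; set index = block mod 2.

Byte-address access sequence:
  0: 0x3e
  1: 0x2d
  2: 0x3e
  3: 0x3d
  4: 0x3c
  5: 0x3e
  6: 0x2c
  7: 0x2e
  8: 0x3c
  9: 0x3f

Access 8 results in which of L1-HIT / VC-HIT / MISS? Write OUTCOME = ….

  [0] addr=0x3e blk=15 s=1: MISS | VC []
  [1] addr=0x2d blk=11 s=1: MISS | VC [15]
  [2] addr=0x3e blk=15 s=1: VC-HIT | VC [11]
  [3] addr=0x3d blk=15 s=1: L1-HIT | VC [11]
  [4] addr=0x3c blk=15 s=1: L1-HIT | VC [11]
  [5] addr=0x3e blk=15 s=1: L1-HIT | VC [11]
  [6] addr=0x2c blk=11 s=1: VC-HIT | VC [15]
  [7] addr=0x2e blk=11 s=1: L1-HIT | VC [15]
  [8] addr=0x3c blk=15 s=1: VC-HIT | VC [11]
  [9] addr=0x3f blk=15 s=1: L1-HIT | VC [11]

OUTCOME = VC-HIT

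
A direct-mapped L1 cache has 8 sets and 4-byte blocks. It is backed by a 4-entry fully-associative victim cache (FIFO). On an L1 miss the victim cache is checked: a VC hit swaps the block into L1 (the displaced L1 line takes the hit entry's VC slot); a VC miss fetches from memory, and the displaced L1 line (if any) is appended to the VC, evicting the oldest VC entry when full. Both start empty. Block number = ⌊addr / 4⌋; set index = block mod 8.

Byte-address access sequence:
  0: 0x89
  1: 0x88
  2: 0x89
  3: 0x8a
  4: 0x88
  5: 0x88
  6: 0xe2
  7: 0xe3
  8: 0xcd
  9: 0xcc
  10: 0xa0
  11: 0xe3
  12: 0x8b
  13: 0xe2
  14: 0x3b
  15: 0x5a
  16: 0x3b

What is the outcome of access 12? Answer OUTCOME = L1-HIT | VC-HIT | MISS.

OUTCOME = L1-HIT

#0 0x89→b34/s2 MISS; vc=[]
#1 0x88→b34/s2 L1-HIT; vc=[]
#2 0x89→b34/s2 L1-HIT; vc=[]
#3 0x8a→b34/s2 L1-HIT; vc=[]
#4 0x88→b34/s2 L1-HIT; vc=[]
#5 0x88→b34/s2 L1-HIT; vc=[]
#6 0xe2→b56/s0 MISS; vc=[]
#7 0xe3→b56/s0 L1-HIT; vc=[]
#8 0xcd→b51/s3 MISS; vc=[]
#9 0xcc→b51/s3 L1-HIT; vc=[]
#10 0xa0→b40/s0 MISS; vc=[56]
#11 0xe3→b56/s0 VC-HIT; vc=[40]
#12 0x8b→b34/s2 L1-HIT; vc=[40]
#13 0xe2→b56/s0 L1-HIT; vc=[40]
#14 0x3b→b14/s6 MISS; vc=[40]
#15 0x5a→b22/s6 MISS; vc=[40,14]
#16 0x3b→b14/s6 VC-HIT; vc=[40,22]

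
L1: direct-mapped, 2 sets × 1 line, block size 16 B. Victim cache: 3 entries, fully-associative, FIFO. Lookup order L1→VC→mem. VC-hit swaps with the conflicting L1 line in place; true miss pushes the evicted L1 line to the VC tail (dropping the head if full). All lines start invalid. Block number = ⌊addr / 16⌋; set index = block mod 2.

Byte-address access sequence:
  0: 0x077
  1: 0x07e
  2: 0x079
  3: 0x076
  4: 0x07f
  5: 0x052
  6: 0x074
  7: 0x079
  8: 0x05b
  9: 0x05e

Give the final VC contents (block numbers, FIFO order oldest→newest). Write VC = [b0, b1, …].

VC = [7]

#0 0x77→b7/s1 MISS; vc=[]
#1 0x7e→b7/s1 L1-HIT; vc=[]
#2 0x79→b7/s1 L1-HIT; vc=[]
#3 0x76→b7/s1 L1-HIT; vc=[]
#4 0x7f→b7/s1 L1-HIT; vc=[]
#5 0x52→b5/s1 MISS; vc=[7]
#6 0x74→b7/s1 VC-HIT; vc=[5]
#7 0x79→b7/s1 L1-HIT; vc=[5]
#8 0x5b→b5/s1 VC-HIT; vc=[7]
#9 0x5e→b5/s1 L1-HIT; vc=[7]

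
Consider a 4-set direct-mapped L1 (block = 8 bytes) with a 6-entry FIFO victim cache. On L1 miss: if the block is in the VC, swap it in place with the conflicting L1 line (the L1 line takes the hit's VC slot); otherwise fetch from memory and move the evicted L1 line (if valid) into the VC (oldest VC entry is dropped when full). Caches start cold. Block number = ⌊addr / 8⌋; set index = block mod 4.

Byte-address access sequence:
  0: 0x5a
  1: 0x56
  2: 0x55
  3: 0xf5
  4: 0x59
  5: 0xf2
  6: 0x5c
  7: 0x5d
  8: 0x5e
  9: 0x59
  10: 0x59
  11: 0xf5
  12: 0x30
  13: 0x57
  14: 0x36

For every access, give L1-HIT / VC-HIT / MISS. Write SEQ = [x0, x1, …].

  [0] addr=0x5a blk=11 s=3: MISS | VC []
  [1] addr=0x56 blk=10 s=2: MISS | VC []
  [2] addr=0x55 blk=10 s=2: L1-HIT | VC []
  [3] addr=0xf5 blk=30 s=2: MISS | VC [10]
  [4] addr=0x59 blk=11 s=3: L1-HIT | VC [10]
  [5] addr=0xf2 blk=30 s=2: L1-HIT | VC [10]
  [6] addr=0x5c blk=11 s=3: L1-HIT | VC [10]
  [7] addr=0x5d blk=11 s=3: L1-HIT | VC [10]
  [8] addr=0x5e blk=11 s=3: L1-HIT | VC [10]
  [9] addr=0x59 blk=11 s=3: L1-HIT | VC [10]
  [10] addr=0x59 blk=11 s=3: L1-HIT | VC [10]
  [11] addr=0xf5 blk=30 s=2: L1-HIT | VC [10]
  [12] addr=0x30 blk=6 s=2: MISS | VC [10, 30]
  [13] addr=0x57 blk=10 s=2: VC-HIT | VC [6, 30]
  [14] addr=0x36 blk=6 s=2: VC-HIT | VC [10, 30]

SEQ = [MISS, MISS, L1-HIT, MISS, L1-HIT, L1-HIT, L1-HIT, L1-HIT, L1-HIT, L1-HIT, L1-HIT, L1-HIT, MISS, VC-HIT, VC-HIT]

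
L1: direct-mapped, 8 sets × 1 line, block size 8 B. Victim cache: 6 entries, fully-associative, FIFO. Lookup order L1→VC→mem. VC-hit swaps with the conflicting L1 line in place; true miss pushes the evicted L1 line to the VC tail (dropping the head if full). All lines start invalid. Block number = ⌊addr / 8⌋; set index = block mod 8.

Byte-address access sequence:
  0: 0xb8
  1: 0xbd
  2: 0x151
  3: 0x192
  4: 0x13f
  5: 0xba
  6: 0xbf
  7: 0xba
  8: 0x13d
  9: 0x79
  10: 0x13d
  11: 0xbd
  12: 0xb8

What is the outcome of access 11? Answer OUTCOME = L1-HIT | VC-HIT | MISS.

OUTCOME = VC-HIT

0: 0xb8 (blk 23, set 7) → MISS  vc=[]
1: 0xbd (blk 23, set 7) → L1-HIT  vc=[]
2: 0x151 (blk 42, set 2) → MISS  vc=[]
3: 0x192 (blk 50, set 2) → MISS  vc=[42]
4: 0x13f (blk 39, set 7) → MISS  vc=[42, 23]
5: 0xba (blk 23, set 7) → VC-HIT  vc=[42, 39]
6: 0xbf (blk 23, set 7) → L1-HIT  vc=[42, 39]
7: 0xba (blk 23, set 7) → L1-HIT  vc=[42, 39]
8: 0x13d (blk 39, set 7) → VC-HIT  vc=[42, 23]
9: 0x79 (blk 15, set 7) → MISS  vc=[42, 23, 39]
10: 0x13d (blk 39, set 7) → VC-HIT  vc=[42, 23, 15]
11: 0xbd (blk 23, set 7) → VC-HIT  vc=[42, 39, 15]
12: 0xb8 (blk 23, set 7) → L1-HIT  vc=[42, 39, 15]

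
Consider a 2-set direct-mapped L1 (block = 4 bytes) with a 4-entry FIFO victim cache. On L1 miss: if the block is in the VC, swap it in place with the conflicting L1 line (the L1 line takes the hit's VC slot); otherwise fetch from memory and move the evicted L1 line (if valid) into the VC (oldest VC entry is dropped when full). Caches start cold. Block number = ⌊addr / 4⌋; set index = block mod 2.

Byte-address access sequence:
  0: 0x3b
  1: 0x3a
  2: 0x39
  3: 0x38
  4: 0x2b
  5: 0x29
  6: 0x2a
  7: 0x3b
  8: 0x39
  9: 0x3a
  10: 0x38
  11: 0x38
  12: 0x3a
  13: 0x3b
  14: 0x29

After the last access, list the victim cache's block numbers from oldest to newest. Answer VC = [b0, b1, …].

VC = [14]

#0 0x3b→b14/s0 MISS; vc=[]
#1 0x3a→b14/s0 L1-HIT; vc=[]
#2 0x39→b14/s0 L1-HIT; vc=[]
#3 0x38→b14/s0 L1-HIT; vc=[]
#4 0x2b→b10/s0 MISS; vc=[14]
#5 0x29→b10/s0 L1-HIT; vc=[14]
#6 0x2a→b10/s0 L1-HIT; vc=[14]
#7 0x3b→b14/s0 VC-HIT; vc=[10]
#8 0x39→b14/s0 L1-HIT; vc=[10]
#9 0x3a→b14/s0 L1-HIT; vc=[10]
#10 0x38→b14/s0 L1-HIT; vc=[10]
#11 0x38→b14/s0 L1-HIT; vc=[10]
#12 0x3a→b14/s0 L1-HIT; vc=[10]
#13 0x3b→b14/s0 L1-HIT; vc=[10]
#14 0x29→b10/s0 VC-HIT; vc=[14]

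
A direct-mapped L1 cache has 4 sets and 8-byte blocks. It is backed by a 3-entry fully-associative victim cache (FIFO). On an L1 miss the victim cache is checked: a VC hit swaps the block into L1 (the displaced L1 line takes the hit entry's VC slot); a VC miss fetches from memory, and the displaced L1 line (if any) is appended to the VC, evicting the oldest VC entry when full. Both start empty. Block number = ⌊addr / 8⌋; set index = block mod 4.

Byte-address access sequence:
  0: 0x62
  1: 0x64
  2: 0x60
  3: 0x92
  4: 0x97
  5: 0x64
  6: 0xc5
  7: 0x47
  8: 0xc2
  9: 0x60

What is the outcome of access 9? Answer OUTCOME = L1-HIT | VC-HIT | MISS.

  [0] addr=0x62 blk=12 s=0: MISS | VC []
  [1] addr=0x64 blk=12 s=0: L1-HIT | VC []
  [2] addr=0x60 blk=12 s=0: L1-HIT | VC []
  [3] addr=0x92 blk=18 s=2: MISS | VC []
  [4] addr=0x97 blk=18 s=2: L1-HIT | VC []
  [5] addr=0x64 blk=12 s=0: L1-HIT | VC []
  [6] addr=0xc5 blk=24 s=0: MISS | VC [12]
  [7] addr=0x47 blk=8 s=0: MISS | VC [12, 24]
  [8] addr=0xc2 blk=24 s=0: VC-HIT | VC [12, 8]
  [9] addr=0x60 blk=12 s=0: VC-HIT | VC [24, 8]

OUTCOME = VC-HIT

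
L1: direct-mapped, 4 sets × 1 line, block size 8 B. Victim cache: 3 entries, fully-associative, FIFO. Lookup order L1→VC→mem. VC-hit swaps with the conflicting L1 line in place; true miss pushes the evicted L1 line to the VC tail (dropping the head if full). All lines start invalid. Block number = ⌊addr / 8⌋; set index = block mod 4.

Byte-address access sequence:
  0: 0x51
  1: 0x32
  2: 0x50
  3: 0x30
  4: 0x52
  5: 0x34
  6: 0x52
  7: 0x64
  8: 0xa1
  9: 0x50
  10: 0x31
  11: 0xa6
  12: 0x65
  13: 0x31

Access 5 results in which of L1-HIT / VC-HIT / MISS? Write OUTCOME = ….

OUTCOME = VC-HIT

0: 0x51 (blk 10, set 2) → MISS  vc=[]
1: 0x32 (blk 6, set 2) → MISS  vc=[10]
2: 0x50 (blk 10, set 2) → VC-HIT  vc=[6]
3: 0x30 (blk 6, set 2) → VC-HIT  vc=[10]
4: 0x52 (blk 10, set 2) → VC-HIT  vc=[6]
5: 0x34 (blk 6, set 2) → VC-HIT  vc=[10]
6: 0x52 (blk 10, set 2) → VC-HIT  vc=[6]
7: 0x64 (blk 12, set 0) → MISS  vc=[6]
8: 0xa1 (blk 20, set 0) → MISS  vc=[6, 12]
9: 0x50 (blk 10, set 2) → L1-HIT  vc=[6, 12]
10: 0x31 (blk 6, set 2) → VC-HIT  vc=[10, 12]
11: 0xa6 (blk 20, set 0) → L1-HIT  vc=[10, 12]
12: 0x65 (blk 12, set 0) → VC-HIT  vc=[10, 20]
13: 0x31 (blk 6, set 2) → L1-HIT  vc=[10, 20]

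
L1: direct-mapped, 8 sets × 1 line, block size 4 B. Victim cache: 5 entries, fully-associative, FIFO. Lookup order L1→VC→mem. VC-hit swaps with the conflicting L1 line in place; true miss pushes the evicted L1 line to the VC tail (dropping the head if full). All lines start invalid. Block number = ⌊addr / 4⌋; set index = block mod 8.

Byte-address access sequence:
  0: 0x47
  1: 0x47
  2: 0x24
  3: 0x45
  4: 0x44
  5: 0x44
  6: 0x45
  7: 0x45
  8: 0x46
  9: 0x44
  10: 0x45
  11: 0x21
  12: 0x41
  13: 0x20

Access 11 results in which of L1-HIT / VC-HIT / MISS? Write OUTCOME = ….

#0 0x47→b17/s1 MISS; vc=[]
#1 0x47→b17/s1 L1-HIT; vc=[]
#2 0x24→b9/s1 MISS; vc=[17]
#3 0x45→b17/s1 VC-HIT; vc=[9]
#4 0x44→b17/s1 L1-HIT; vc=[9]
#5 0x44→b17/s1 L1-HIT; vc=[9]
#6 0x45→b17/s1 L1-HIT; vc=[9]
#7 0x45→b17/s1 L1-HIT; vc=[9]
#8 0x46→b17/s1 L1-HIT; vc=[9]
#9 0x44→b17/s1 L1-HIT; vc=[9]
#10 0x45→b17/s1 L1-HIT; vc=[9]
#11 0x21→b8/s0 MISS; vc=[9]
#12 0x41→b16/s0 MISS; vc=[9,8]
#13 0x20→b8/s0 VC-HIT; vc=[9,16]

OUTCOME = MISS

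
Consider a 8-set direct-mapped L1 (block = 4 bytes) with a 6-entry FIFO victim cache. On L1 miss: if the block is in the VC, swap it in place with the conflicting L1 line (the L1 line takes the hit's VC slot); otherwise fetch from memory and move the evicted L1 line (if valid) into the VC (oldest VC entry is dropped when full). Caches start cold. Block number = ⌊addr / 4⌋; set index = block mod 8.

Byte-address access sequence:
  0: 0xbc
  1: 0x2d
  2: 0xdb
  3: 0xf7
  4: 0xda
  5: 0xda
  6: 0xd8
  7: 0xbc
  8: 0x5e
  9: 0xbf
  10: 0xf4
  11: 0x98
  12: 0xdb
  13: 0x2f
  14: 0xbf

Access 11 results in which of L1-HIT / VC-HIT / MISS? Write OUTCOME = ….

0: 0xbc (blk 47, set 7) → MISS  vc=[]
1: 0x2d (blk 11, set 3) → MISS  vc=[]
2: 0xdb (blk 54, set 6) → MISS  vc=[]
3: 0xf7 (blk 61, set 5) → MISS  vc=[]
4: 0xda (blk 54, set 6) → L1-HIT  vc=[]
5: 0xda (blk 54, set 6) → L1-HIT  vc=[]
6: 0xd8 (blk 54, set 6) → L1-HIT  vc=[]
7: 0xbc (blk 47, set 7) → L1-HIT  vc=[]
8: 0x5e (blk 23, set 7) → MISS  vc=[47]
9: 0xbf (blk 47, set 7) → VC-HIT  vc=[23]
10: 0xf4 (blk 61, set 5) → L1-HIT  vc=[23]
11: 0x98 (blk 38, set 6) → MISS  vc=[23, 54]
12: 0xdb (blk 54, set 6) → VC-HIT  vc=[23, 38]
13: 0x2f (blk 11, set 3) → L1-HIT  vc=[23, 38]
14: 0xbf (blk 47, set 7) → L1-HIT  vc=[23, 38]

OUTCOME = MISS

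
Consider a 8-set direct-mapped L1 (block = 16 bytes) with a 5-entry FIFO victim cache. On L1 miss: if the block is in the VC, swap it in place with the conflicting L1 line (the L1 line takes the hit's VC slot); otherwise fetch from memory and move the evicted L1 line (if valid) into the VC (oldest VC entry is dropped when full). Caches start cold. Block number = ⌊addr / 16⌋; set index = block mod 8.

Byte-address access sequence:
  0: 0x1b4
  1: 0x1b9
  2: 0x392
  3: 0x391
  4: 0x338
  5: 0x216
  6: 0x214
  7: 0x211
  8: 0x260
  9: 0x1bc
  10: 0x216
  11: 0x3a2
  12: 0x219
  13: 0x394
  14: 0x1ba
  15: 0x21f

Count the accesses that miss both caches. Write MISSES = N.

#0 0x1b4→b27/s3 MISS; vc=[]
#1 0x1b9→b27/s3 L1-HIT; vc=[]
#2 0x392→b57/s1 MISS; vc=[]
#3 0x391→b57/s1 L1-HIT; vc=[]
#4 0x338→b51/s3 MISS; vc=[27]
#5 0x216→b33/s1 MISS; vc=[27,57]
#6 0x214→b33/s1 L1-HIT; vc=[27,57]
#7 0x211→b33/s1 L1-HIT; vc=[27,57]
#8 0x260→b38/s6 MISS; vc=[27,57]
#9 0x1bc→b27/s3 VC-HIT; vc=[51,57]
#10 0x216→b33/s1 L1-HIT; vc=[51,57]
#11 0x3a2→b58/s2 MISS; vc=[51,57]
#12 0x219→b33/s1 L1-HIT; vc=[51,57]
#13 0x394→b57/s1 VC-HIT; vc=[51,33]
#14 0x1ba→b27/s3 L1-HIT; vc=[51,33]
#15 0x21f→b33/s1 VC-HIT; vc=[51,57]

MISSES = 6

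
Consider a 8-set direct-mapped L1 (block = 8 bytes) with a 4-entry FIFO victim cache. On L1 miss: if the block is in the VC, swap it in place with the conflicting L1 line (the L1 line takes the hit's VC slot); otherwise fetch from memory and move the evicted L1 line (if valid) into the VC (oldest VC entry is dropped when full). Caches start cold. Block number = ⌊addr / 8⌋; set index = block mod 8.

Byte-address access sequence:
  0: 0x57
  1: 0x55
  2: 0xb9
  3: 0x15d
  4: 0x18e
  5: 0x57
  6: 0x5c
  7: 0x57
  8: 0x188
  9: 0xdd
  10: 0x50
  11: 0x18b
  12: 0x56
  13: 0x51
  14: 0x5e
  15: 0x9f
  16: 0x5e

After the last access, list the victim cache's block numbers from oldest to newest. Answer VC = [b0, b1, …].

VC = [43, 27, 19]

#0 0x57→b10/s2 MISS; vc=[]
#1 0x55→b10/s2 L1-HIT; vc=[]
#2 0xb9→b23/s7 MISS; vc=[]
#3 0x15d→b43/s3 MISS; vc=[]
#4 0x18e→b49/s1 MISS; vc=[]
#5 0x57→b10/s2 L1-HIT; vc=[]
#6 0x5c→b11/s3 MISS; vc=[43]
#7 0x57→b10/s2 L1-HIT; vc=[43]
#8 0x188→b49/s1 L1-HIT; vc=[43]
#9 0xdd→b27/s3 MISS; vc=[43,11]
#10 0x50→b10/s2 L1-HIT; vc=[43,11]
#11 0x18b→b49/s1 L1-HIT; vc=[43,11]
#12 0x56→b10/s2 L1-HIT; vc=[43,11]
#13 0x51→b10/s2 L1-HIT; vc=[43,11]
#14 0x5e→b11/s3 VC-HIT; vc=[43,27]
#15 0x9f→b19/s3 MISS; vc=[43,27,11]
#16 0x5e→b11/s3 VC-HIT; vc=[43,27,19]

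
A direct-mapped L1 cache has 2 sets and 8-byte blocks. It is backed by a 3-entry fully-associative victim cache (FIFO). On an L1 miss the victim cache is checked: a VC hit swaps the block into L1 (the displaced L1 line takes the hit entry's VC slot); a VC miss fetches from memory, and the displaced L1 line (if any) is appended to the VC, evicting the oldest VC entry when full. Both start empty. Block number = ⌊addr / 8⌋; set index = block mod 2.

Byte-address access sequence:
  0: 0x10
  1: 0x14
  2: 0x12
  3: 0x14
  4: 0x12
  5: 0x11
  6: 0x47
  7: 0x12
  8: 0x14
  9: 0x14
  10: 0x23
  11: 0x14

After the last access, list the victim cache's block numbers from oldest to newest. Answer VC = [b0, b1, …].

  [0] addr=0x10 blk=2 s=0: MISS | VC []
  [1] addr=0x14 blk=2 s=0: L1-HIT | VC []
  [2] addr=0x12 blk=2 s=0: L1-HIT | VC []
  [3] addr=0x14 blk=2 s=0: L1-HIT | VC []
  [4] addr=0x12 blk=2 s=0: L1-HIT | VC []
  [5] addr=0x11 blk=2 s=0: L1-HIT | VC []
  [6] addr=0x47 blk=8 s=0: MISS | VC [2]
  [7] addr=0x12 blk=2 s=0: VC-HIT | VC [8]
  [8] addr=0x14 blk=2 s=0: L1-HIT | VC [8]
  [9] addr=0x14 blk=2 s=0: L1-HIT | VC [8]
  [10] addr=0x23 blk=4 s=0: MISS | VC [8, 2]
  [11] addr=0x14 blk=2 s=0: VC-HIT | VC [8, 4]

VC = [8, 4]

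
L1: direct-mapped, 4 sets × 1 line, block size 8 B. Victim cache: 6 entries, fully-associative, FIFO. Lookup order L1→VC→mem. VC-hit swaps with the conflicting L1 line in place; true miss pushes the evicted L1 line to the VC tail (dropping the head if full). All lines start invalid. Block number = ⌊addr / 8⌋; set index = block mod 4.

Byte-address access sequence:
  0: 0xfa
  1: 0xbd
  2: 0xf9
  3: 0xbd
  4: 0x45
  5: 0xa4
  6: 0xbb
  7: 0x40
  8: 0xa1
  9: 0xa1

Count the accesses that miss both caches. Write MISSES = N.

MISSES = 4

  [0] addr=0xfa blk=31 s=3: MISS | VC []
  [1] addr=0xbd blk=23 s=3: MISS | VC [31]
  [2] addr=0xf9 blk=31 s=3: VC-HIT | VC [23]
  [3] addr=0xbd blk=23 s=3: VC-HIT | VC [31]
  [4] addr=0x45 blk=8 s=0: MISS | VC [31]
  [5] addr=0xa4 blk=20 s=0: MISS | VC [31, 8]
  [6] addr=0xbb blk=23 s=3: L1-HIT | VC [31, 8]
  [7] addr=0x40 blk=8 s=0: VC-HIT | VC [31, 20]
  [8] addr=0xa1 blk=20 s=0: VC-HIT | VC [31, 8]
  [9] addr=0xa1 blk=20 s=0: L1-HIT | VC [31, 8]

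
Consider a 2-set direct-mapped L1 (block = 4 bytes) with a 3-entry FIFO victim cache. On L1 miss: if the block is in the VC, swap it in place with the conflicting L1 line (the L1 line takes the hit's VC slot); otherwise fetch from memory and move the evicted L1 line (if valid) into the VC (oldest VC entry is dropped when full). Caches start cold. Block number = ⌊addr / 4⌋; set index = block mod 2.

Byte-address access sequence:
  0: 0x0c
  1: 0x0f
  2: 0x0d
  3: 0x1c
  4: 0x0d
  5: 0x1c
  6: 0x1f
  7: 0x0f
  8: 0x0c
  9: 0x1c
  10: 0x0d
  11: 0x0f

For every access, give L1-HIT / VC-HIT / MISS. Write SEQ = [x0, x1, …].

  [0] addr=0xc blk=3 s=1: MISS | VC []
  [1] addr=0xf blk=3 s=1: L1-HIT | VC []
  [2] addr=0xd blk=3 s=1: L1-HIT | VC []
  [3] addr=0x1c blk=7 s=1: MISS | VC [3]
  [4] addr=0xd blk=3 s=1: VC-HIT | VC [7]
  [5] addr=0x1c blk=7 s=1: VC-HIT | VC [3]
  [6] addr=0x1f blk=7 s=1: L1-HIT | VC [3]
  [7] addr=0xf blk=3 s=1: VC-HIT | VC [7]
  [8] addr=0xc blk=3 s=1: L1-HIT | VC [7]
  [9] addr=0x1c blk=7 s=1: VC-HIT | VC [3]
  [10] addr=0xd blk=3 s=1: VC-HIT | VC [7]
  [11] addr=0xf blk=3 s=1: L1-HIT | VC [7]

SEQ = [MISS, L1-HIT, L1-HIT, MISS, VC-HIT, VC-HIT, L1-HIT, VC-HIT, L1-HIT, VC-HIT, VC-HIT, L1-HIT]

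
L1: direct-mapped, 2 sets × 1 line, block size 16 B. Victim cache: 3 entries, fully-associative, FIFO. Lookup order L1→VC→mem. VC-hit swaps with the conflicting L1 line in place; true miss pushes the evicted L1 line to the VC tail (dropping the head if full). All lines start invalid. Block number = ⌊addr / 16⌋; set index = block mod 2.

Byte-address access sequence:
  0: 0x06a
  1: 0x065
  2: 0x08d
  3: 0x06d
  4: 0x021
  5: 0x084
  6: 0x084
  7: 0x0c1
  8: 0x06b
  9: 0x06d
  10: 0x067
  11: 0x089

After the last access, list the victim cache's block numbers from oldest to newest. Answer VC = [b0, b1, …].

VC = [2, 12, 6]

  [0] addr=0x6a blk=6 s=0: MISS | VC []
  [1] addr=0x65 blk=6 s=0: L1-HIT | VC []
  [2] addr=0x8d blk=8 s=0: MISS | VC [6]
  [3] addr=0x6d blk=6 s=0: VC-HIT | VC [8]
  [4] addr=0x21 blk=2 s=0: MISS | VC [8, 6]
  [5] addr=0x84 blk=8 s=0: VC-HIT | VC [2, 6]
  [6] addr=0x84 blk=8 s=0: L1-HIT | VC [2, 6]
  [7] addr=0xc1 blk=12 s=0: MISS | VC [2, 6, 8]
  [8] addr=0x6b blk=6 s=0: VC-HIT | VC [2, 12, 8]
  [9] addr=0x6d blk=6 s=0: L1-HIT | VC [2, 12, 8]
  [10] addr=0x67 blk=6 s=0: L1-HIT | VC [2, 12, 8]
  [11] addr=0x89 blk=8 s=0: VC-HIT | VC [2, 12, 6]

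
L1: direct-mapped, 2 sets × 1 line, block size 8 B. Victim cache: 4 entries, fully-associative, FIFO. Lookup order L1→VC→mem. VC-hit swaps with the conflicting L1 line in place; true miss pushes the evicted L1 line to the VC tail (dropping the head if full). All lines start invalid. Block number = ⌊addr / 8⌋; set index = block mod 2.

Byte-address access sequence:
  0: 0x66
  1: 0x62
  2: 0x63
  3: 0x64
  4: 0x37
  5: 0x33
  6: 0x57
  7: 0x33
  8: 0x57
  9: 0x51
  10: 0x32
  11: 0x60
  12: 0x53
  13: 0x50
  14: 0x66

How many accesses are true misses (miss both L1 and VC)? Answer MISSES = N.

MISSES = 3

#0 0x66→b12/s0 MISS; vc=[]
#1 0x62→b12/s0 L1-HIT; vc=[]
#2 0x63→b12/s0 L1-HIT; vc=[]
#3 0x64→b12/s0 L1-HIT; vc=[]
#4 0x37→b6/s0 MISS; vc=[12]
#5 0x33→b6/s0 L1-HIT; vc=[12]
#6 0x57→b10/s0 MISS; vc=[12,6]
#7 0x33→b6/s0 VC-HIT; vc=[12,10]
#8 0x57→b10/s0 VC-HIT; vc=[12,6]
#9 0x51→b10/s0 L1-HIT; vc=[12,6]
#10 0x32→b6/s0 VC-HIT; vc=[12,10]
#11 0x60→b12/s0 VC-HIT; vc=[6,10]
#12 0x53→b10/s0 VC-HIT; vc=[6,12]
#13 0x50→b10/s0 L1-HIT; vc=[6,12]
#14 0x66→b12/s0 VC-HIT; vc=[6,10]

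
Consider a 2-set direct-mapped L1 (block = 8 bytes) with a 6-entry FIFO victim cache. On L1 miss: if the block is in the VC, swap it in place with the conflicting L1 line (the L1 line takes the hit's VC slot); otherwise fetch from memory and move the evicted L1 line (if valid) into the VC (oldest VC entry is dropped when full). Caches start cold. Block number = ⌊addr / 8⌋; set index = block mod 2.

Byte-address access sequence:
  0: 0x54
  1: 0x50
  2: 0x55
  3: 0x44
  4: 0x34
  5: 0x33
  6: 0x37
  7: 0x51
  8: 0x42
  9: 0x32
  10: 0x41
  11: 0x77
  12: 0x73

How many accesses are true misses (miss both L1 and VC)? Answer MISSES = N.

MISSES = 4

0: 0x54 (blk 10, set 0) → MISS  vc=[]
1: 0x50 (blk 10, set 0) → L1-HIT  vc=[]
2: 0x55 (blk 10, set 0) → L1-HIT  vc=[]
3: 0x44 (blk 8, set 0) → MISS  vc=[10]
4: 0x34 (blk 6, set 0) → MISS  vc=[10, 8]
5: 0x33 (blk 6, set 0) → L1-HIT  vc=[10, 8]
6: 0x37 (blk 6, set 0) → L1-HIT  vc=[10, 8]
7: 0x51 (blk 10, set 0) → VC-HIT  vc=[6, 8]
8: 0x42 (blk 8, set 0) → VC-HIT  vc=[6, 10]
9: 0x32 (blk 6, set 0) → VC-HIT  vc=[8, 10]
10: 0x41 (blk 8, set 0) → VC-HIT  vc=[6, 10]
11: 0x77 (blk 14, set 0) → MISS  vc=[6, 10, 8]
12: 0x73 (blk 14, set 0) → L1-HIT  vc=[6, 10, 8]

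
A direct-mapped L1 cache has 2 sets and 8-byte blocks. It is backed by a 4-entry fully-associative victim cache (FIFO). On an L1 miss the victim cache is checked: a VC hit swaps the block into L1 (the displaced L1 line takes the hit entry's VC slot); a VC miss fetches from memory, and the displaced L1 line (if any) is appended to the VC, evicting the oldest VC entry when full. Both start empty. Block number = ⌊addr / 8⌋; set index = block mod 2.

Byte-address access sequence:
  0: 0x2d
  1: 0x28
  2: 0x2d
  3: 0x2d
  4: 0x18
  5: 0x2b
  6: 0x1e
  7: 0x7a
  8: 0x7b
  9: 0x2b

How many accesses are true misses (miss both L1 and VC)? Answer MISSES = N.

MISSES = 3

  [0] addr=0x2d blk=5 s=1: MISS | VC []
  [1] addr=0x28 blk=5 s=1: L1-HIT | VC []
  [2] addr=0x2d blk=5 s=1: L1-HIT | VC []
  [3] addr=0x2d blk=5 s=1: L1-HIT | VC []
  [4] addr=0x18 blk=3 s=1: MISS | VC [5]
  [5] addr=0x2b blk=5 s=1: VC-HIT | VC [3]
  [6] addr=0x1e blk=3 s=1: VC-HIT | VC [5]
  [7] addr=0x7a blk=15 s=1: MISS | VC [5, 3]
  [8] addr=0x7b blk=15 s=1: L1-HIT | VC [5, 3]
  [9] addr=0x2b blk=5 s=1: VC-HIT | VC [15, 3]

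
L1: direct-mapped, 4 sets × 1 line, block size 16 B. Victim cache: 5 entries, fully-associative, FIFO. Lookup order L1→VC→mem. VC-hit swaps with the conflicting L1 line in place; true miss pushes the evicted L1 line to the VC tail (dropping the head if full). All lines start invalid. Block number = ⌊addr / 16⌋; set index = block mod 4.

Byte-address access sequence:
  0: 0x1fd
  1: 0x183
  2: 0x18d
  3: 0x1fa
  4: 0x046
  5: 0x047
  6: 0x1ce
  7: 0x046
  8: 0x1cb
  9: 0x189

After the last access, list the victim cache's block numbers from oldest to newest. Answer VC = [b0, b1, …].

0: 0x1fd (blk 31, set 3) → MISS  vc=[]
1: 0x183 (blk 24, set 0) → MISS  vc=[]
2: 0x18d (blk 24, set 0) → L1-HIT  vc=[]
3: 0x1fa (blk 31, set 3) → L1-HIT  vc=[]
4: 0x46 (blk 4, set 0) → MISS  vc=[24]
5: 0x47 (blk 4, set 0) → L1-HIT  vc=[24]
6: 0x1ce (blk 28, set 0) → MISS  vc=[24, 4]
7: 0x46 (blk 4, set 0) → VC-HIT  vc=[24, 28]
8: 0x1cb (blk 28, set 0) → VC-HIT  vc=[24, 4]
9: 0x189 (blk 24, set 0) → VC-HIT  vc=[28, 4]

VC = [28, 4]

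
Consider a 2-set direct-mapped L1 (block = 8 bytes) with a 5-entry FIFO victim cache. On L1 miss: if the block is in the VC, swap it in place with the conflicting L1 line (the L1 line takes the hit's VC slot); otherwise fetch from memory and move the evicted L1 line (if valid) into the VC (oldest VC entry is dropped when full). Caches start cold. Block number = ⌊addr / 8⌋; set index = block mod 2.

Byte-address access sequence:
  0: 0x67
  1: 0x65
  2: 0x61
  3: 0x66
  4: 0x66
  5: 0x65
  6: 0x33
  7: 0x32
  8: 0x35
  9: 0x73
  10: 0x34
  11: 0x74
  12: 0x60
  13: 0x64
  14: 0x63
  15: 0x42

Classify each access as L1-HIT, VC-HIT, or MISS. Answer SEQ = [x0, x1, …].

SEQ = [MISS, L1-HIT, L1-HIT, L1-HIT, L1-HIT, L1-HIT, MISS, L1-HIT, L1-HIT, MISS, VC-HIT, VC-HIT, VC-HIT, L1-HIT, L1-HIT, MISS]

#0 0x67→b12/s0 MISS; vc=[]
#1 0x65→b12/s0 L1-HIT; vc=[]
#2 0x61→b12/s0 L1-HIT; vc=[]
#3 0x66→b12/s0 L1-HIT; vc=[]
#4 0x66→b12/s0 L1-HIT; vc=[]
#5 0x65→b12/s0 L1-HIT; vc=[]
#6 0x33→b6/s0 MISS; vc=[12]
#7 0x32→b6/s0 L1-HIT; vc=[12]
#8 0x35→b6/s0 L1-HIT; vc=[12]
#9 0x73→b14/s0 MISS; vc=[12,6]
#10 0x34→b6/s0 VC-HIT; vc=[12,14]
#11 0x74→b14/s0 VC-HIT; vc=[12,6]
#12 0x60→b12/s0 VC-HIT; vc=[14,6]
#13 0x64→b12/s0 L1-HIT; vc=[14,6]
#14 0x63→b12/s0 L1-HIT; vc=[14,6]
#15 0x42→b8/s0 MISS; vc=[14,6,12]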